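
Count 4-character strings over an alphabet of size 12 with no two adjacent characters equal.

Let g(n) count such strings. g(1) = 12, and each valid string of length n-1 extends in 11 ways (any symbol but the last), so g(n) = 11 g(n-1).
Total: g(4) = 12 x 11^3.

Final answer: 12 x 11^{3} = 15972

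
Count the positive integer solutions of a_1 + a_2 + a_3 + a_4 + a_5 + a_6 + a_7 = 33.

Substitute a'_i = a_i - 1 (so a'_i >= 0). Then sum a'_i = 33 - 7 = 26.
Stars and bars: C(26+7-1, 7-1) = C(32,6).

Final answer: C(32,6) = 906192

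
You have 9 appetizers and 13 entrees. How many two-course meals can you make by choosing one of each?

By the multiplication principle: 9 x 13.

Final answer: 117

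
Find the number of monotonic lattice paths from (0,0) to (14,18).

Each path has 14 right steps and 18 up steps in some order (32 steps total).
Choose which 18 of the 32 steps are up: C(32,18).

Final answer: C(32,18) = 471435600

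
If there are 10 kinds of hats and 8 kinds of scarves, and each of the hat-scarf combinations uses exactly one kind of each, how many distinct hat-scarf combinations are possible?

By the multiplication principle: 10 x 8.

Final answer: 80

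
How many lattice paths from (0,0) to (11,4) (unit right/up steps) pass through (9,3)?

Paths (0,0)->(9,3): C(12,3) = 220.
Paths (9,3)->(11,4): C(3,1) = 3.
By multiplication principle: 220 x 3.

Final answer: 660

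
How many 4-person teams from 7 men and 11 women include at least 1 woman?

Sum over valid woman counts:
C(11,1)C(7,3) = 385
C(11,2)C(7,2) = 1155
C(11,3)C(7,1) = 1155
C(11,4)C(7,0) = 330
Total: 385 + 1155 + 1155 + 330.

Final answer: 3025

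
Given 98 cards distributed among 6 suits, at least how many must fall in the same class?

By pigeonhole with 98 objects and 6 categories: ceiling(98/6).

Final answer: 17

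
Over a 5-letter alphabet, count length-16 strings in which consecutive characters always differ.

First character: 5 choices. Each subsequent: 4 choices (must differ from the previous one).
Total: 5 x 4^15.

Final answer: 5 x 4^{15} = 5368709120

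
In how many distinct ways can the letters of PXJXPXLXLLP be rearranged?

Letters (J:1, L:3, P:3, X:4). Total letters: 11.
Permutations = 11!/(4! x 3! x 3!).

Final answer: 46200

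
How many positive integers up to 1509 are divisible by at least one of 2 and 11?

Multiples of 2: 754. Multiples of 11: 137. Of both (lcm=22): 68.
By inclusion-exclusion: 754 + 137 - 68.

Final answer: 823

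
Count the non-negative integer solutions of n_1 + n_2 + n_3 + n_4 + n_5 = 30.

Stars and bars with 30 stars and 4 bars:
C(30+5-1, 5-1) = C(34,4).

Final answer: C(34,4) = 46376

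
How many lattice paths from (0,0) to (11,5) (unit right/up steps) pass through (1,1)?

Paths (0,0)->(1,1): C(2,1) = 2.
Paths (1,1)->(11,5): C(14,4) = 1001.
By multiplication principle: 2 x 1001.

Final answer: 2002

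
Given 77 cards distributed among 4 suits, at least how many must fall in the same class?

By pigeonhole with 77 objects and 4 categories: ceiling(77/4).

Final answer: 20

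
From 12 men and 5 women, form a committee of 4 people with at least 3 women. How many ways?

Sum over valid woman counts:
C(5,3)C(12,1) = 120
C(5,4)C(12,0) = 5
Total: 120 + 5.

Final answer: 125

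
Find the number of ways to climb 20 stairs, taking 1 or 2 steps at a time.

Let f(n) count the ways. The last step is size 1 or 2, so f(n) = f(n-1) + f(n-2) with f(1)=1, f(2)=2.
Computing successive values: f(1)=1, f(2)=2, f(3)=3, f(4)=5, f(5)=8, f(6)=13, f(7)=21, f(8)=34, f(9)=55, f(10)=89, f(11)=144, f(12)=233, f(13)=377, f(14)=610, f(15)=987, f(16)=1597, f(17)=2584, f(18)=4181, f(19)=6765, f(20)=10946.

Final answer: 10946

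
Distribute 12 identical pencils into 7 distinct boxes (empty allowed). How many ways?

Stars and bars: C(n+k-1, k-1) = C(18,6).

Final answer: C(18,6) = 18564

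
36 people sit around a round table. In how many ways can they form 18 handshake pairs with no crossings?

This is a standard Catalan-number count: the answer is C_n. Here n = 36/2 = 18.
C_n = C(2n,n) - C(2n,n+1), so C_{18} = C(36,18) - C(36,19) = 9075135300 - 8597496600.

Final answer: C_{18} = 477638700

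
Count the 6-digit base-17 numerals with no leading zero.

Leading digit: 16 options (nonzero). Other 5 digit(s): 17 options each.
Total: 16 x 17^5.

Final answer: 22717712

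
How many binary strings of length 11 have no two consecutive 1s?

Let a(n) count valid strings. If the last bit is 0 the prefix is any valid string of length n-1; if it is 1 the string must end in 01 with a valid prefix of length n-2. So a(n) = a(n-1) + a(n-2), a(1)=2, a(2)=3.
Computing successive values: a(1)=2, a(2)=3, a(3)=5, a(4)=8, a(5)=13, a(6)=21, a(7)=34, a(8)=55, a(9)=89, a(10)=144, a(11)=233.

Final answer: 233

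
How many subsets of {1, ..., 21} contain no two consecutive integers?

Condition on whether n belongs to the subset: if not, any valid subset of {1, ..., n-1} works (a(n-1)); if so, n-1 is excluded and the rest is a valid subset of {1, ..., n-2} (a(n-2)). Hence a(n) = a(n-1) + a(n-2), a(1)=2, a(2)=3.
Building up term by term: a(1)=2, a(2)=3, a(3)=5, a(4)=8, a(5)=13, a(6)=21, a(7)=34, a(8)=55, a(9)=89, a(10)=144, a(11)=233, a(12)=377, a(13)=610, a(14)=987, a(15)=1597, a(16)=2584, a(17)=4181, a(18)=6765, a(19)=10946, a(20)=17711, a(21)=28657.

Final answer: 28657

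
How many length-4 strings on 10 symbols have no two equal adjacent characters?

Let g(n) count such strings. g(1) = 10, and each valid string of length n-1 extends in 9 ways (any symbol but the last), so g(n) = 9 g(n-1).
Total: g(4) = 10 x 9^3.

Final answer: 10 x 9^{3} = 7290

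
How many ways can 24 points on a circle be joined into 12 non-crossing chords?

This is counted by the nth Catalan number C_n. Here n = 24/2 = 12.
C_n = C(2n,n) - C(2n,n+1), so C_{12} = C(24,12) - C(24,13) = 2704156 - 2496144.

Final answer: C_{12} = 208012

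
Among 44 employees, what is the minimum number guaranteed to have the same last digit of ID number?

There are 10 possible values for last digit of ID number. With 44 employees and 10 categories, by pigeonhole: ceiling(44/10).

Final answer: 5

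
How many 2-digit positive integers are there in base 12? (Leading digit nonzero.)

Leading digit: 11 options (nonzero). Other 1 digit(s): 12 options each.
Total: 11 x 12^1.

Final answer: 132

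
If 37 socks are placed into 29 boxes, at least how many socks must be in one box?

By the pigeonhole principle: ceiling(37/29).

Final answer: 2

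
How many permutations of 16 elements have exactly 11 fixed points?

Choose which 11 elements are fixed: C(16,11) = 4368.
Derange the remaining 5 using D(j) = (j-1)(D(j-1) + D(j-2)), D(0)=1, D(1)=0: D(2)=1, D(3)=2, D(4)=9, D(5)=44.
Total: 4368 x 44.

Final answer: C(16,11) D(5) = 192192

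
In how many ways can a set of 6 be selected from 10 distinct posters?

C(10,6) = 10!/(6! x 4!).

Final answer: \binom{10}{6} = 210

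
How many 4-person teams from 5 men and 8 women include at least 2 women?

Sum over valid woman counts:
C(8,2)C(5,2) = 280
C(8,3)C(5,1) = 280
C(8,4)C(5,0) = 70
Total: 280 + 280 + 70.

Final answer: 630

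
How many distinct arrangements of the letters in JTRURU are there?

Letters (J:1, R:2, T:1, U:2). Total letters: 6.
Permutations = 6!/(2! x 2!).

Final answer: 180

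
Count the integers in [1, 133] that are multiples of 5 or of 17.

Multiples of 5: 26. Multiples of 17: 7. Of both (lcm=85): 1.
By inclusion-exclusion: 26 + 7 - 1.

Final answer: 32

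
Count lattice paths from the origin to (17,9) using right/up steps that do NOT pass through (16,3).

Total paths to (17,9): C(26,9) = 3124550.
Paths through (16,3): C(19,3) x C(7,6) = 6783.
Avoiding (16,3): 3124550 - 6783.

Final answer: 3117767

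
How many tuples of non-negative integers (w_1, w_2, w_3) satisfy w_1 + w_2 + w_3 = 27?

Stars and bars with 27 stars and 2 bars:
C(27+3-1, 3-1) = C(29,2).

Final answer: C(29,2) = 406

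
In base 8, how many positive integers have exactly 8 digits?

Leading digit: 7 options (nonzero). Other 7 digit(s): 8 options each.
Total: 7 x 8^7.

Final answer: 14680064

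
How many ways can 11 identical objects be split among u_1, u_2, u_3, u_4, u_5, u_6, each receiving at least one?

Substitute u'_i = u_i - 1 (so u'_i >= 0). Then sum u'_i = 11 - 6 = 5.
Stars and bars: C(5+6-1, 6-1) = C(10,5).

Final answer: C(10,5) = 252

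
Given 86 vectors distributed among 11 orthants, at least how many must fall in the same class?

By pigeonhole with 86 objects and 11 categories: ceiling(86/11).

Final answer: 8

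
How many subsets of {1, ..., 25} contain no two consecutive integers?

Condition on whether n belongs to the subset: if not, any valid subset of {1, ..., n-1} works (a(n-1)); if so, n-1 is excluded and the rest is a valid subset of {1, ..., n-2} (a(n-2)). Hence a(n) = a(n-1) + a(n-2), a(1)=2, a(2)=3.
Building up term by term: a(1)=2, a(2)=3, a(3)=5, a(4)=8, a(5)=13, a(6)=21, a(7)=34, a(8)=55, a(9)=89, a(10)=144, a(11)=233, a(12)=377, a(13)=610, a(14)=987, a(15)=1597, a(16)=2584, a(17)=4181, a(18)=6765, a(19)=10946, a(20)=17711, a(21)=28657, a(22)=46368, a(23)=75025, a(24)=121393, a(25)=196418.

Final answer: 196418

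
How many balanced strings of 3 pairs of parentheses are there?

The structures are counted by the Catalan number C_n. Here n = 3 (pairs).
C_n = C(2n,n)/(n+1), so C_{3} = C(6,3)/4 = 20/4.

Final answer: C_{3} = 5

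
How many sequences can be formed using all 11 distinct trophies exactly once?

The number of ways to arrange 11 distinct objects is 11!.

Final answer: 11! = 39916800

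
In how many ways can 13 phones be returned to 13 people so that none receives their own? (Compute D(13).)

D(n) = (n-1)(D(n-1) + D(n-2)), D(0)=1, D(1)=0.
D(2) = 1 x (0 + 1) = 1
D(3) = 2 x (1 + 0) = 2
D(4) = 3 x (2 + 1) = 9
D(5) = 4 x (9 + 2) = 44
D(6) = 5 x (44 + 9) = 265
D(7) = 6 x (265 + 44) = 1854
D(8) = 7 x (1854 + 265) = 14833
D(9) = 8 x (14833 + 1854) = 133496
D(10) = 9 x (133496 + 14833) = 1334961
D(11) = 10 x (1334961 + 133496) = 14684570
D(12) = 11 x (14684570 + 1334961) = 176214841
D(13) = 12 x (D(12) + D(11)) = 12 x (176214841 + 14684570)

Final answer: D(13) = 2290792932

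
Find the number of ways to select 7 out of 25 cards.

C(25,7) = 25!/(7! x 18!).

Final answer: \binom{25}{7} = 480700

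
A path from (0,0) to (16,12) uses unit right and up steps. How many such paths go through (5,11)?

Paths (0,0)->(5,11): C(16,11) = 4368.
Paths (5,11)->(16,12): C(12,1) = 12.
By multiplication principle: 4368 x 12.

Final answer: 52416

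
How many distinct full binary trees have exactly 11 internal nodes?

This is counted by the nth Catalan number C_n. Here n = 11.
C_n = C(2n,n)/(n+1), so C_{11} = C(22,11)/12 = 705432/12.

Final answer: C_{11} = 58786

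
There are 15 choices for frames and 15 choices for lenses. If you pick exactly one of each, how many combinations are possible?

By the multiplication principle: 15 x 15.

Final answer: 225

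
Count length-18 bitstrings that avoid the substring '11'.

Let a(n) count valid strings. If the last bit is 0 the prefix is any valid string of length n-1; if it is 1 the string must end in 01 with a valid prefix of length n-2. So a(n) = a(n-1) + a(n-2), a(1)=2, a(2)=3.
Computing successive values: a(1)=2, a(2)=3, a(3)=5, a(4)=8, a(5)=13, a(6)=21, a(7)=34, a(8)=55, a(9)=89, a(10)=144, a(11)=233, a(12)=377, a(13)=610, a(14)=987, a(15)=1597, a(16)=2584, a(17)=4181, a(18)=6765.

Final answer: 6765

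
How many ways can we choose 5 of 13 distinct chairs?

C(13,5) = 13!/(5! x 8!).

Final answer: \binom{13}{5} = 1287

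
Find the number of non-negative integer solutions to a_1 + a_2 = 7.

Stars and bars with 7 stars and 1 bars:
C(7+2-1, 2-1) = C(8,1).

Final answer: C(8,1) = 8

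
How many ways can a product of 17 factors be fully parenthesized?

This is counted by the nth Catalan number C_n. Here n = 17 - 1 = 16.
Using C_0 = 1 and C_(k+1) = C_k x 2(2k+1)/(k+2), build up term by term: C_1=1, C_2=2, C_3=5, C_4=14, C_5=42, C_6=132, C_7=429, C_8=1430, C_9=4862, C_10=16796, C_11=58786, C_12=208012, C_13=742900, C_14=2674440, C_15=9694845, C_16=35357670.

Final answer: C_{16} = 35357670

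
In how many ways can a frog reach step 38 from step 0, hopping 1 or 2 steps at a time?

Let f(n) count the ways. The last step is size 1 or 2, so f(n) = f(n-1) + f(n-2) with f(1)=1, f(2)=2.
Building up term by term: f(1)=1, f(2)=2, f(3)=3, f(4)=5, f(5)=8, f(6)=13, f(7)=21, f(8)=34, f(9)=55, f(10)=89, f(11)=144, f(12)=233, f(13)=377, f(14)=610, f(15)=987, f(16)=1597, f(17)=2584, f(18)=4181, f(19)=6765, f(20)=10946, f(21)=17711, f(22)=28657, f(23)=46368, f(24)=75025, f(25)=121393, f(26)=196418, f(27)=317811, f(28)=514229, f(29)=832040, f(30)=1346269, f(31)=2178309, f(32)=3524578, f(33)=5702887, f(34)=9227465, f(35)=14930352, f(36)=24157817, f(37)=39088169, f(38)=63245986.

Final answer: 63245986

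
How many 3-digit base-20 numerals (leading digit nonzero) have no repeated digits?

First digit: 19 (nonzero). Second: 19 (not first). Third: 18, etc.
Total: 19 x 19 x 18.

Final answer: 6498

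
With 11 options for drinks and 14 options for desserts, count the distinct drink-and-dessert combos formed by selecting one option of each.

By the multiplication principle: 11 x 14.

Final answer: 154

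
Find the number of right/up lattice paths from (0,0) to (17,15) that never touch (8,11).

Total paths to (17,15): C(32,15) = 565722720.
Paths through (8,11): C(19,11) x C(13,4) = 54041130.
Avoiding (8,11): 565722720 - 54041130.

Final answer: 511681590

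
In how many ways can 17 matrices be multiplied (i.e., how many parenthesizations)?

The structures are counted by the Catalan number C_n. Here n = 17 - 1 = 16.
C_n = (2n)!/(n!(n+1)!), so C_{16} = 32!/(16! x 17!) = C(32,16)/17 = 601080390/17.

Final answer: C_{16} = 35357670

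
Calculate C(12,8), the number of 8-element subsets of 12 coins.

C(12,8) = 12!/(8! x 4!).

Final answer: \binom{12}{8} = 495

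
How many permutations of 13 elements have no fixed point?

Use the recurrence D(n) = (n-1)(D(n-1) + D(n-2)) with D(0)=1, D(1)=0.
D(2) = 1 x (0 + 1) = 1
D(3) = 2 x (1 + 0) = 2
D(4) = 3 x (2 + 1) = 9
D(5) = 4 x (9 + 2) = 44
D(6) = 5 x (44 + 9) = 265
D(7) = 6 x (265 + 44) = 1854
D(8) = 7 x (1854 + 265) = 14833
D(9) = 8 x (14833 + 1854) = 133496
D(10) = 9 x (133496 + 14833) = 1334961
D(11) = 10 x (1334961 + 133496) = 14684570
D(12) = 11 x (14684570 + 1334961) = 176214841
D(13) = 12 x (D(12) + D(11)) = 12 x (176214841 + 14684570)

Final answer: D(13) = 2290792932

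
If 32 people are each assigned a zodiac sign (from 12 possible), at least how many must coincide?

There are 12 possible values for zodiac sign. With 32 people and 12 categories, by pigeonhole: ceiling(32/12).

Final answer: 3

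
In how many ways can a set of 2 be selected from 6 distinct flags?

C(6,2) = 6!/(2! x (6-2)!).

Final answer: C(6,2) = 15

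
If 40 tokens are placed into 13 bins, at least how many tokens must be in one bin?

By the pigeonhole principle: ceiling(40/13).

Final answer: 4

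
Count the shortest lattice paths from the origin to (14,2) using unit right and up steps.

Each path has 14 right steps and 2 up steps in some order (16 steps total).
Choose which 2 of the 16 steps are up: C(16,2).

Final answer: C(16,2) = 120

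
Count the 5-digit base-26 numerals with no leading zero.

In base 26, the leading digit has 25 choices (1..25); each of the remaining 4 digits has 26 choices.
Total: 25 x 26^4.

Final answer: 11424400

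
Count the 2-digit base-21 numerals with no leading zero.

These are the integers in [21^1, 21^2), so the count is 21^2 - 21^1 = 20 x 21^1.

Final answer: 420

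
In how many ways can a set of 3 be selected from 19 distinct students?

C(19,3) = 19!/(3! x 16!).

Final answer: \binom{19}{3} = 969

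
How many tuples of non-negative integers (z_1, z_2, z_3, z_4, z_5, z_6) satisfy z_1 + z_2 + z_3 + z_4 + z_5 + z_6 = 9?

Stars and bars with 9 stars and 5 bars:
C(9+6-1, 6-1) = C(14,5).

Final answer: C(14,5) = 2002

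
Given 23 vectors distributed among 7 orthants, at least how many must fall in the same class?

By pigeonhole with 23 objects and 7 categories: ceiling(23/7).

Final answer: 4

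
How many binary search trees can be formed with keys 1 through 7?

This is a standard Catalan-number count: the answer is C_n. Here n = 7.
C_n = C(2n,n) - C(2n,n+1), so C_{7} = C(14,7) - C(14,8) = 3432 - 3003.

Final answer: C_{7} = 429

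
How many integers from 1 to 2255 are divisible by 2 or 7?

Multiples of 2: 1127. Multiples of 7: 322. Of both (lcm=14): 161.
By inclusion-exclusion: 1127 + 322 - 161.

Final answer: 1288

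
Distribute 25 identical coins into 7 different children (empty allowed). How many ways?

Stars and bars: C(n+k-1, k-1) = C(31,6).

Final answer: C(31,6) = 736281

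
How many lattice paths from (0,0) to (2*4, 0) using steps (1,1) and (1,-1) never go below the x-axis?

Total monotonic paths to (4,4): C(8,4) = 70.
By the reflection principle, paths that go above the diagonal number C(8,5) = 56.
Valid Dyck paths: 70 - 56.
(Equivalently, C_{4} = C(8,4)/5 = 70/5.)

Final answer: C_{4} = 14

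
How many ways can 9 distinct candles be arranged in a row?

The number of ways to arrange 9 distinct objects is 9!.

Final answer: 9! = 362880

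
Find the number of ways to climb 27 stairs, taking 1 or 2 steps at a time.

Let f(n) be the number of climbs. Removing the last move (1 or 2 steps) gives f(n) = f(n-1) + f(n-2); base cases f(1)=1, f(2)=2.
Computing successive values: f(1)=1, f(2)=2, f(3)=3, f(4)=5, f(5)=8, f(6)=13, f(7)=21, f(8)=34, f(9)=55, f(10)=89, f(11)=144, f(12)=233, f(13)=377, f(14)=610, f(15)=987, f(16)=1597, f(17)=2584, f(18)=4181, f(19)=6765, f(20)=10946, f(21)=17711, f(22)=28657, f(23)=46368, f(24)=75025, f(25)=121393, f(26)=196418, f(27)=317811.

Final answer: 317811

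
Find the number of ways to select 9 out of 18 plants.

C(18,9) = 18!/(9! x 9!).

Final answer: \binom{18}{9} = 48620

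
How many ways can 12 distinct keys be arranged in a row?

The number of ways to arrange 12 distinct objects is 12!.

Final answer: 12! = 479001600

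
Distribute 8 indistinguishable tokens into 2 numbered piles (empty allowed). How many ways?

Stars and bars: C(n+k-1, k-1) = C(9,1).

Final answer: C(9,1) = 9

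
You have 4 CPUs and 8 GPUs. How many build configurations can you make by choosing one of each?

By the multiplication principle: 4 x 8.

Final answer: 32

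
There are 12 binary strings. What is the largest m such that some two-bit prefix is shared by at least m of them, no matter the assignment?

There are 4 possible values for two-bit prefix. With 12 binary strings and 4 categories, by pigeonhole: ceiling(12/4).

Final answer: 3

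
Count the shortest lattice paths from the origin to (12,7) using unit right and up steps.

Each path has 12 right steps and 7 up steps in some order (19 steps total).
Choose which 7 of the 19 steps are up: C(19,7).

Final answer: C(19,7) = 50388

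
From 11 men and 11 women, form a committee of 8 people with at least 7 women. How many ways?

Sum over valid woman counts:
C(11,7)C(11,1) = 3630
C(11,8)C(11,0) = 165
Total: 3630 + 165.

Final answer: 3795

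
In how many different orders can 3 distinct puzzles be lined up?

The number of ways to arrange 3 distinct objects is 3!.

Final answer: 3! = 6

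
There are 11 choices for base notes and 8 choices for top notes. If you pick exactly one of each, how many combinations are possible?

By the multiplication principle: 11 x 8.

Final answer: 88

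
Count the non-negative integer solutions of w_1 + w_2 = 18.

Stars and bars with 18 stars and 1 bars:
C(18+2-1, 2-1) = C(19,1).

Final answer: C(19,1) = 19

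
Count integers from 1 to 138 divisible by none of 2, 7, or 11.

|div by 2|=69, |div by 7|=19, |div by 11|=12.
|div by 2&7|=9, |div by 2&11|=6, |div by 7&11|=1, |div by all|=0.
By inclusion-exclusion, divisible by at least one: 69+19+12-9-6-1+0 = 84.
Not divisible by any: 138 - 84.

Final answer: 54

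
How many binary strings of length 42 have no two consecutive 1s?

Classify by the final bit: ...0 gives a(n-1) strings, ...01 gives a(n-2) strings. Thus a(n) = a(n-1) + a(n-2) with a(1)=2, a(2)=3.
Iterating the recurrence: a(1)=2, a(2)=3, a(3)=5, a(4)=8, a(5)=13, a(6)=21, a(7)=34, a(8)=55, a(9)=89, a(10)=144, a(11)=233, a(12)=377, a(13)=610, a(14)=987, a(15)=1597, a(16)=2584, a(17)=4181, a(18)=6765, a(19)=10946, a(20)=17711, a(21)=28657, a(22)=46368, a(23)=75025, a(24)=121393, a(25)=196418, a(26)=317811, a(27)=514229, a(28)=832040, a(29)=1346269, a(30)=2178309, a(31)=3524578, a(32)=5702887, a(33)=9227465, a(34)=14930352, a(35)=24157817, a(36)=39088169, a(37)=63245986, a(38)=102334155, a(39)=165580141, a(40)=267914296, a(41)=433494437, a(42)=701408733.

Final answer: 701408733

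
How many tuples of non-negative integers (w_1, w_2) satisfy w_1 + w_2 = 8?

Stars and bars with 8 stars and 1 bars:
C(8+2-1, 2-1) = C(9,1).

Final answer: C(9,1) = 9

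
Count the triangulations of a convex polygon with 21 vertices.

This is counted by the nth Catalan number C_n. Here n = 21 - 2 = 19.
C_n = C(2n,n) - C(2n,n+1), so C_{19} = C(38,19) - C(38,20) = 35345263800 - 33578000610.

Final answer: C_{19} = 1767263190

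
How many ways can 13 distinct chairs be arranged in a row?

The number of ways to arrange 13 distinct objects is 13!.

Final answer: 13! = 6227020800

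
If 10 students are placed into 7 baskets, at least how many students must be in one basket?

By the pigeonhole principle: ceiling(10/7).

Final answer: 2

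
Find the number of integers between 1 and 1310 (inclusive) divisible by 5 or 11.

Multiples of 5: 262. Multiples of 11: 119. Of both (lcm=55): 23.
By inclusion-exclusion: 262 + 119 - 23.

Final answer: 358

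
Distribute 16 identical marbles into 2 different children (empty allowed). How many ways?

Stars and bars: C(n+k-1, k-1) = C(17,1).

Final answer: C(17,1) = 17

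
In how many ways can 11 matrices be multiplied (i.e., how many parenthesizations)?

This is a standard Catalan-number count: the answer is C_n. Here n = 11 - 1 = 10.
C_n = C(2n,n)/(n+1), so C_{10} = C(20,10)/11 = 184756/11.

Final answer: C_{10} = 16796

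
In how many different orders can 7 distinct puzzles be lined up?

The number of ways to arrange 7 distinct objects is 7!.

Final answer: 7! = 5040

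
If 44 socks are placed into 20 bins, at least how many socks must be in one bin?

By the pigeonhole principle: ceiling(44/20).

Final answer: 3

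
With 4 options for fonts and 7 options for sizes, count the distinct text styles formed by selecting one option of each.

By the multiplication principle: 4 x 7.

Final answer: 28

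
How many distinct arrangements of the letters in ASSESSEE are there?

Letters (A:1, E:3, S:4). Total letters: 8.
Permutations = 8!/(4! x 3!).

Final answer: 280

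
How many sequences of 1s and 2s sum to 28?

Let f(n) be the number of climbs. Removing the last move (1 or 2 steps) gives f(n) = f(n-1) + f(n-2); base cases f(1)=1, f(2)=2.
Building up term by term: f(1)=1, f(2)=2, f(3)=3, f(4)=5, f(5)=8, f(6)=13, f(7)=21, f(8)=34, f(9)=55, f(10)=89, f(11)=144, f(12)=233, f(13)=377, f(14)=610, f(15)=987, f(16)=1597, f(17)=2584, f(18)=4181, f(19)=6765, f(20)=10946, f(21)=17711, f(22)=28657, f(23)=46368, f(24)=75025, f(25)=121393, f(26)=196418, f(27)=317811, f(28)=514229.

Final answer: 514229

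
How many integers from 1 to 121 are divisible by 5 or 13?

Multiples of 5: 24. Multiples of 13: 9. Of both (lcm=65): 1.
By inclusion-exclusion: 24 + 9 - 1.

Final answer: 32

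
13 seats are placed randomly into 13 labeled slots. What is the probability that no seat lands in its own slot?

Use the recurrence D(n) = (n-1)(D(n-1) + D(n-2)) with D(0)=1, D(1)=0.
Building up: D(2)=1, D(3)=2, D(4)=9, D(5)=44, D(6)=265, D(7)=1854, D(8)=14833, D(9)=133496, D(10)=1334961, D(11)=14684570, D(12)=176214841, D(13)=2290792932.
Total arrangements: 13! = 6227020800.
Probability = D(13)/13! = 63633137/172972800.

Final answer: D(13)/13! = 2290792932/6227020800 = 0.367879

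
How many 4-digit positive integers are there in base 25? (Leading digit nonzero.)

Leading digit: 24 options (nonzero). Other 3 digit(s): 25 options each.
Total: 24 x 25^3.

Final answer: 375000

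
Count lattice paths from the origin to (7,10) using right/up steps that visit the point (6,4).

Paths (0,0)->(6,4): C(10,4) = 210.
Paths (6,4)->(7,10): C(7,6) = 7.
By multiplication principle: 210 x 7.

Final answer: 1470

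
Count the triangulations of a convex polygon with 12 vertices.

This is counted by the nth Catalan number C_n. Here n = 12 - 2 = 10.
C_n = C(2n,n)/(n+1), so C_{10} = C(20,10)/11 = 184756/11.

Final answer: C_{10} = 16796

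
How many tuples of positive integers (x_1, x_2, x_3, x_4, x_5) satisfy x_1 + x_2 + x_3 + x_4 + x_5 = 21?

Substitute x'_i = x_i - 1 (so x'_i >= 0). Then sum x'_i = 21 - 5 = 16.
Stars and bars: C(16+5-1, 5-1) = C(20,4).

Final answer: C(20,4) = 4845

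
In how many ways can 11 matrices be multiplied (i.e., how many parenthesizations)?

This is a standard Catalan-number count: the answer is C_n. Here n = 11 - 1 = 10.
C_n = C(2n,n)/(n+1), so C_{10} = C(20,10)/11 = 184756/11.

Final answer: C_{10} = 16796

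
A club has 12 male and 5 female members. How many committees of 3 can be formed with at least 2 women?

Sum over valid woman counts:
C(5,2)C(12,1) = 120
C(5,3)C(12,0) = 10
Total: 120 + 10.

Final answer: 130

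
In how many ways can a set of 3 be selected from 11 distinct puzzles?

C(11,3) = 11!/(3! x (11-3)!).

Final answer: C(11,3) = 165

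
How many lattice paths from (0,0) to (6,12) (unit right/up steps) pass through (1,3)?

Paths (0,0)->(1,3): C(4,3) = 4.
Paths (1,3)->(6,12): C(14,9) = 2002.
By multiplication principle: 4 x 2002.

Final answer: 8008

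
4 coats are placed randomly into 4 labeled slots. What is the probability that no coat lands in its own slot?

Derangements satisfy D(n) = (n-1)(D(n-1) + D(n-2)), starting from D(0)=1, D(1)=0.
Building up: D(2)=1, D(3)=2, D(4)=9.
Total arrangements: 4! = 24.
Probability = D(4)/4! = 3/8.

Final answer: D(4)/4! = 9/24 = 0.375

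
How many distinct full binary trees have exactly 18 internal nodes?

This is a standard Catalan-number count: the answer is C_n. Here n = 18.
C_n = (2n)!/(n!(n+1)!), so C_{18} = 36!/(18! x 19!) = C(36,18)/19 = 9075135300/19.

Final answer: C_{18} = 477638700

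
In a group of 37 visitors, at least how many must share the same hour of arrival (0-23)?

There are 24 possible values for hour of arrival (0-23). With 37 visitors and 24 categories, by pigeonhole: ceiling(37/24).

Final answer: 2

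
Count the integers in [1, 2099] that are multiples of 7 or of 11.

Multiples of 7: 299. Multiples of 11: 190. Of both (lcm=77): 27.
By inclusion-exclusion: 299 + 190 - 27.

Final answer: 462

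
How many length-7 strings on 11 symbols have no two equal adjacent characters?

First character: 11 choices. Each subsequent: 10 choices (must differ from the previous one).
Total: 11 x 10^6.

Final answer: 11 x 10^{6} = 11000000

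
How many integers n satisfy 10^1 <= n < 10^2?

These are the integers in [10^1, 10^2), so the count is 10^2 - 10^1 = 9 x 10^1.

Final answer: 90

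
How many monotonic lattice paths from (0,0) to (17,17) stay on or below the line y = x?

Total monotonic paths to (17,17): C(34,17) = 2333606220.
A path is bad iff it touches y = x + 1; reflecting its initial segment maps bad paths bijectively onto all paths to (16,18), of which there are C(34,18) = 2203961430.
Valid Dyck paths: 2333606220 - 2203961430.
(These counts are the Catalan numbers.)

Final answer: C_{17} = 129644790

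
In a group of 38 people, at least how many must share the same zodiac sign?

There are 12 possible values for zodiac sign. With 38 people and 12 categories, by pigeonhole: ceiling(38/12).

Final answer: 4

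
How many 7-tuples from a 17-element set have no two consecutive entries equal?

Let g(n) count such strings. g(1) = 17, and each valid string of length n-1 extends in 16 ways (any symbol but the last), so g(n) = 16 g(n-1).
Total: g(7) = 17 x 16^6.

Final answer: 17 x 16^{6} = 285212672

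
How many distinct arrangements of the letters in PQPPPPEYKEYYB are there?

Letters (B:1, E:2, K:1, P:5, Q:1, Y:3). Total letters: 13.
Permutations = 13!/(5! x 3! x 2!).

Final answer: 4324320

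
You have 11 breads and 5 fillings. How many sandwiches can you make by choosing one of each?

By the multiplication principle: 11 x 5.

Final answer: 55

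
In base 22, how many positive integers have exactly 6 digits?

These are the integers in [22^5, 22^6), so the count is 22^6 - 22^5 = 21 x 22^5.

Final answer: 108226272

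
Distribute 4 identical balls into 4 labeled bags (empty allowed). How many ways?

Stars and bars: C(n+k-1, k-1) = C(7,3).

Final answer: C(7,3) = 35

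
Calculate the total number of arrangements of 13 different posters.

The number of ways to arrange 13 distinct objects is 13!.

Final answer: 13! = 6227020800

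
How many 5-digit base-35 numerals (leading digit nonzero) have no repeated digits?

First digit: 34 (nonzero). Second: 34 (not first). Third: 33, etc.
Total: 34 x 34 x 33 x 32 x 31.

Final answer: 37842816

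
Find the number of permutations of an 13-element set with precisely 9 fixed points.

Choose which 9 elements are fixed: C(13,9) = 715.
Derange the remaining 4 using D(j) = (j-1)(D(j-1) + D(j-2)), D(0)=1, D(1)=0: D(2)=1, D(3)=2, D(4)=9.
Total: 715 x 9.

Final answer: C(13,9) D(4) = 6435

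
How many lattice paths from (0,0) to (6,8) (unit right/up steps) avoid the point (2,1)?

Total paths to (6,8): C(14,8) = 3003.
Paths through (2,1): C(3,1) x C(11,7) = 990.
Avoiding (2,1): 3003 - 990.

Final answer: 2013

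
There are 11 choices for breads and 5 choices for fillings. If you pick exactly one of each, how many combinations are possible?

By the multiplication principle: 11 x 5.

Final answer: 55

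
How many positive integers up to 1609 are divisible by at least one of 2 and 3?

Multiples of 2: 804. Multiples of 3: 536. Of both (lcm=6): 268.
By inclusion-exclusion: 804 + 536 - 268.

Final answer: 1072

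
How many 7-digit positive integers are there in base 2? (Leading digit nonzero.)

Leading digit: 1 options (nonzero). Other 6 digit(s): 2 options each.
Total: 1 x 2^6.

Final answer: 64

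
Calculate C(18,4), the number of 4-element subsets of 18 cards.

C(18,4) = 18!/(4! x (18-4)!).

Final answer: C(18,4) = 3060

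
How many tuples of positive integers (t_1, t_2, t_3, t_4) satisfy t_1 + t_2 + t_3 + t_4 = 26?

Substitute t'_i = t_i - 1 (so t'_i >= 0). Then sum t'_i = 26 - 4 = 22.
Stars and bars: C(22+4-1, 4-1) = C(25,3).

Final answer: C(25,3) = 2300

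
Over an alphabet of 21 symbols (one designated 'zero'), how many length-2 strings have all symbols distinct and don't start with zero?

First digit: 20 (nonzero). Second: 20 (not first). Third: 19, etc.
Total: 20 x 20.

Final answer: 400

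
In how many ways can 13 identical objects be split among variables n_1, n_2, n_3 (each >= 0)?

Stars and bars with 13 stars and 2 bars:
C(13+3-1, 3-1) = C(15,2).

Final answer: C(15,2) = 105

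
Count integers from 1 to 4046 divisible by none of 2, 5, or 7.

|div by 2|=2023, |div by 5|=809, |div by 7|=578.
|div by 2&5|=404, |div by 2&7|=289, |div by 5&7|=115, |div by all|=57.
By inclusion-exclusion, divisible by at least one: 2023+809+578-404-289-115+57 = 2659.
Not divisible by any: 4046 - 2659.

Final answer: 1387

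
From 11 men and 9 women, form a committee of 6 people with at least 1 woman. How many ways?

Sum over valid woman counts:
C(9,1)C(11,5) = 4158
C(9,2)C(11,4) = 11880
C(9,3)C(11,3) = 13860
C(9,4)C(11,2) = 6930
C(9,5)C(11,1) = 1386
C(9,6)C(11,0) = 84
Total: 4158 + 11880 + 13860 + 6930 + 1386 + 84.

Final answer: 38298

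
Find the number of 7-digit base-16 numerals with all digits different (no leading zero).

First digit: 15 (nonzero). Second: 15 (not first). Third: 14, etc.
Total: 15 x 15 x 14 x 13 x 12 x 11 x 10.

Final answer: 54054000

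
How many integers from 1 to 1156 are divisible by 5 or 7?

Multiples of 5: 231. Multiples of 7: 165. Of both (lcm=35): 33.
By inclusion-exclusion: 231 + 165 - 33.

Final answer: 363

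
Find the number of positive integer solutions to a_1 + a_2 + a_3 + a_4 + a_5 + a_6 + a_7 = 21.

Substitute a'_i = a_i - 1 (so a'_i >= 0). Then sum a'_i = 21 - 7 = 14.
Stars and bars: C(14+7-1, 7-1) = C(20,6).

Final answer: C(20,6) = 38760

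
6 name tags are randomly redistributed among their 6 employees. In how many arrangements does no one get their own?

Derangements satisfy D(n) = (n-1)(D(n-1) + D(n-2)), starting from D(0)=1, D(1)=0.
D(2) = 1 x (0 + 1) = 1
D(3) = 2 x (1 + 0) = 2
D(4) = 3 x (2 + 1) = 9
D(5) = 4 x (9 + 2) = 44
D(6) = 5 x (D(5) + D(4)) = 5 x (44 + 9)

Final answer: D(6) = 265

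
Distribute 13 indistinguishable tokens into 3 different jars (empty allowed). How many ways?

Stars and bars: C(n+k-1, k-1) = C(15,2).

Final answer: C(15,2) = 105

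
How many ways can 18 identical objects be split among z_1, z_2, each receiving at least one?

Substitute z'_i = z_i - 1 (so z'_i >= 0). Then sum z'_i = 18 - 2 = 16.
Stars and bars: C(16+2-1, 2-1) = C(17,1).

Final answer: C(17,1) = 17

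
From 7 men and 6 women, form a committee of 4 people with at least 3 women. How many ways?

Sum over valid woman counts:
C(6,3)C(7,1) = 140
C(6,4)C(7,0) = 15
Total: 140 + 15.

Final answer: 155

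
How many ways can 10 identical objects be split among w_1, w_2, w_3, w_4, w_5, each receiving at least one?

Substitute w'_i = w_i - 1 (so w'_i >= 0). Then sum w'_i = 10 - 5 = 5.
Stars and bars: C(5+5-1, 5-1) = C(9,4).

Final answer: C(9,4) = 126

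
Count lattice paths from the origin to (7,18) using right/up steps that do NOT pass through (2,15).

Total paths to (7,18): C(25,18) = 480700.
Paths through (2,15): C(17,15) x C(8,3) = 7616.
Avoiding (2,15): 480700 - 7616.

Final answer: 473084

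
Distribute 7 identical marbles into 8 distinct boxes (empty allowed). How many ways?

Stars and bars: C(n+k-1, k-1) = C(14,7).

Final answer: C(14,7) = 3432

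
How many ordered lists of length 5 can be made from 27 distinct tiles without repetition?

P(27,5) = 27!/(27-5)! = 27!/22!.

Final answer: P(27,5) = 9687600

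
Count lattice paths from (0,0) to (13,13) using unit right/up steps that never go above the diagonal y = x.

Total monotonic paths to (13,13): C(26,13) = 10400600.
Paths that cross above y=x (reflection bijection): C(26,14) = 9657700.
Valid Dyck paths: 10400600 - 9657700.
(Check: C(26,13) - C(26,14) = C(26,13)/14, the Catalan number C_{13}.)

Final answer: C_{13} = 742900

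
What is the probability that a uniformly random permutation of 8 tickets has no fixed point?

Use the recurrence D(n) = (n-1)(D(n-1) + D(n-2)) with D(0)=1, D(1)=0.
Building up: D(2)=1, D(3)=2, D(4)=9, D(5)=44, D(6)=265, D(7)=1854, D(8)=14833.
Total arrangements: 8! = 40320.
Probability = D(8)/8! = 2119/5760.

Final answer: D(8)/8! = 14833/40320 = 0.367882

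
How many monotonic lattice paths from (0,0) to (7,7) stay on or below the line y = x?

Total monotonic paths to (7,7): C(14,7) = 3432.
Paths that cross above y=x (reflection bijection): C(14,8) = 3003.
Valid Dyck paths: 3432 - 3003.
(Check: C(14,7) - C(14,8) = C(14,7)/8, the Catalan number C_{7}.)

Final answer: C_{7} = 429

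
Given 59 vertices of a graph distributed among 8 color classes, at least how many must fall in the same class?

By pigeonhole with 59 objects and 8 categories: ceiling(59/8).

Final answer: 8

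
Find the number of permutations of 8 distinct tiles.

The number of ways to arrange 8 distinct objects is 8!.

Final answer: 8! = 40320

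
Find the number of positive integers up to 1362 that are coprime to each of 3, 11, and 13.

|div by 3|=454, |div by 11|=123, |div by 13|=104.
|div by 3&11|=41, |div by 3&13|=34, |div by 11&13|=9, |div by all|=3.
By inclusion-exclusion, divisible by at least one: 454+123+104-41-34-9+3 = 600.
Not divisible by any: 1362 - 600.

Final answer: 762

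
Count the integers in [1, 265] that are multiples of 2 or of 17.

Multiples of 2: 132. Multiples of 17: 15. Of both (lcm=34): 7.
By inclusion-exclusion: 132 + 15 - 7.

Final answer: 140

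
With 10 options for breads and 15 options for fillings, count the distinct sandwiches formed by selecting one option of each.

By the multiplication principle: 10 x 15.

Final answer: 150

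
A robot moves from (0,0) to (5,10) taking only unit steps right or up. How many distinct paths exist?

Each path has 5 right steps and 10 up steps in some order (15 steps total).
Choose which 10 of the 15 steps are up: C(15,10).

Final answer: C(15,10) = 3003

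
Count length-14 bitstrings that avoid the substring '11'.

A valid string ends in 0 (append to any length-(n-1) valid string) or in 01 (append to any length-(n-2) valid string), so a(n) = a(n-1) + a(n-2) with a(1)=2, a(2)=3.
Iterating the recurrence: a(1)=2, a(2)=3, a(3)=5, a(4)=8, a(5)=13, a(6)=21, a(7)=34, a(8)=55, a(9)=89, a(10)=144, a(11)=233, a(12)=377, a(13)=610, a(14)=987.

Final answer: 987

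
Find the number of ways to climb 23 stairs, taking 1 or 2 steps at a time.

Let f(n) be the number of climbs. Removing the last move (1 or 2 steps) gives f(n) = f(n-1) + f(n-2); base cases f(1)=1, f(2)=2.
Building up term by term: f(1)=1, f(2)=2, f(3)=3, f(4)=5, f(5)=8, f(6)=13, f(7)=21, f(8)=34, f(9)=55, f(10)=89, f(11)=144, f(12)=233, f(13)=377, f(14)=610, f(15)=987, f(16)=1597, f(17)=2584, f(18)=4181, f(19)=6765, f(20)=10946, f(21)=17711, f(22)=28657, f(23)=46368.

Final answer: 46368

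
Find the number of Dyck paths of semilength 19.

Total monotonic paths to (19,19): C(38,19) = 35345263800.
Reflecting each bad path at its first crossing gives a bijection with paths to (18,20): C(38,20) = 33578000610.
Valid Dyck paths: 35345263800 - 33578000610.
(These counts are the Catalan numbers.)

Final answer: C_{19} = 1767263190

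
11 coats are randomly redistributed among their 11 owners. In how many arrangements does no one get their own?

Use the recurrence D(n) = (n-1)(D(n-1) + D(n-2)) with D(0)=1, D(1)=0.
D(2) = 1 x (0 + 1) = 1
D(3) = 2 x (1 + 0) = 2
D(4) = 3 x (2 + 1) = 9
D(5) = 4 x (9 + 2) = 44
D(6) = 5 x (44 + 9) = 265
D(7) = 6 x (265 + 44) = 1854
D(8) = 7 x (1854 + 265) = 14833
D(9) = 8 x (14833 + 1854) = 133496
D(10) = 9 x (133496 + 14833) = 1334961
D(11) = 10 x (D(10) + D(9)) = 10 x (1334961 + 133496)

Final answer: D(11) = 14684570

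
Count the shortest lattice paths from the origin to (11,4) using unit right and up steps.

Each path has 11 right steps and 4 up steps in some order (15 steps total).
Choose which 4 of the 15 steps are up: C(15,4).

Final answer: C(15,4) = 1365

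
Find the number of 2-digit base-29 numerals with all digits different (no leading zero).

First digit: 28 (nonzero). Second: 28 (not first). Third: 27, etc.
Total: 28 x 28.

Final answer: 784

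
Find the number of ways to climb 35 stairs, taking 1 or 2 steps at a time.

Condition on the final move: it is a 1-step (f(n-1) ways to get there) or a 2-step (f(n-2) ways), so f(n) = f(n-1) + f(n-2), with f(1)=1, f(2)=2.
Building up term by term: f(1)=1, f(2)=2, f(3)=3, f(4)=5, f(5)=8, f(6)=13, f(7)=21, f(8)=34, f(9)=55, f(10)=89, f(11)=144, f(12)=233, f(13)=377, f(14)=610, f(15)=987, f(16)=1597, f(17)=2584, f(18)=4181, f(19)=6765, f(20)=10946, f(21)=17711, f(22)=28657, f(23)=46368, f(24)=75025, f(25)=121393, f(26)=196418, f(27)=317811, f(28)=514229, f(29)=832040, f(30)=1346269, f(31)=2178309, f(32)=3524578, f(33)=5702887, f(34)=9227465, f(35)=14930352.

Final answer: 14930352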